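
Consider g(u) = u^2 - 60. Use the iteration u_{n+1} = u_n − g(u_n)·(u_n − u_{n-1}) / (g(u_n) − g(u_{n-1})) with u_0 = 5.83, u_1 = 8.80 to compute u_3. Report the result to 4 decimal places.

g(5.83) = -26.011100, g(8.80) = 17.440000
u_2 = 8.800000 − 17.440000·(8.800000 − 5.830000) / (17.440000 − (-26.011100)) = 8.800000 − (51.796800)/(43.451100) = 7.607929
g(7.607929) = -2.119418
u_3 = 7.607929 − (-2.119418)·(7.607929 − 8.800000) / (-2.119418 − 17.440000) = 7.607929 − (2.526497)/(-19.559418) = 7.737099

7.7371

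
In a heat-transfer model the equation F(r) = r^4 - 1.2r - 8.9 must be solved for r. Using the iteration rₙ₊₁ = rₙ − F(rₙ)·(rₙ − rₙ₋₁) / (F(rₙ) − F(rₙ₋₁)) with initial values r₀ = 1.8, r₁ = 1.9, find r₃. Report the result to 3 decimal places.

1.825

F(1.8) = -0.56240, F(1.9) = 1.85210
r₂ = 1.90000 − 1.85210·(1.90000 − 1.80000) / (1.85210 − (-0.56240)) = 1.90000 − (0.18521)/(2.41450) = 1.82329
F(1.82329) = -0.03634
r₃ = 1.82329 − (-0.03634)·(1.82329 − 1.90000) / (-0.03634 − 1.85210) = 1.82329 − (0.00279)/(-1.88844) = 1.82477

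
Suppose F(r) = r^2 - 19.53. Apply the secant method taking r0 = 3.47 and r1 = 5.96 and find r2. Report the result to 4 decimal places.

F(3.47) = -7.489100, F(5.96) = 15.991600
r2 = 5.960000 − 15.991600·(5.960000 − 3.470000) / (15.991600 − (-7.489100)) = 5.960000 − (39.819084)/(23.480700) = 4.264178

4.2642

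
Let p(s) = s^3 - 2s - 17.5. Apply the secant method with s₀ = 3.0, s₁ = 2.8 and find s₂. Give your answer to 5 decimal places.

2.84940

p(3.0) = 3.5000000, p(2.8) = -1.1480000
s₂ = 2.8000000 − (-1.1480000)·(2.8000000 − 3.0000000) / (-1.1480000 − 3.5000000) = 2.8000000 − (0.2296000)/(-4.6480000) = 2.8493976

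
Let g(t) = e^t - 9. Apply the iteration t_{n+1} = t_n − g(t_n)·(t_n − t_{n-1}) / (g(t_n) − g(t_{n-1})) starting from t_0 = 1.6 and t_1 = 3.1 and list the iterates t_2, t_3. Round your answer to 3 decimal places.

g(1.6) = -4.04697, g(3.1) = 13.19795
t_2 = 3.10000 − 13.19795·(3.10000 − 1.60000) / (13.19795 − (-4.04697)) = 3.10000 − (19.79693)/(17.24492) = 1.95201
g(1.95201) = -1.95714
t_3 = 1.95201 − (-1.95714)·(1.95201 − 3.10000) / (-1.95714 − 13.19795) = 1.95201 − (2.24677)/(-15.15509) = 2.10027

1.952, 2.100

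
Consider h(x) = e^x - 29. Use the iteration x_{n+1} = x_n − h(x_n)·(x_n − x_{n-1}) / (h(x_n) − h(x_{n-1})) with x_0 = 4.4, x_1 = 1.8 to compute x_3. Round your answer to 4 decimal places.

4.2885

h(4.4) = 52.450869, h(1.8) = -22.950353
x_2 = 1.800000 − (-22.950353)·(1.800000 − 4.400000) / (-22.950353 − 52.450869) = 1.800000 − (59.670917)/(-75.401221) = 2.591379
h(2.591379) = -15.651839
x_3 = 2.591379 − (-15.651839)·(2.591379 − 1.800000) / (-15.651839 − (-22.950353)) = 2.591379 − (-12.386531)/(7.298514) = 4.288509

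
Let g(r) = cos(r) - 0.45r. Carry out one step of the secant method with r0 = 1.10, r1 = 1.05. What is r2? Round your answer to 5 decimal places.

1.06886

g(1.10) = -0.0414039, g(1.05) = 0.0250710
r2 = 1.0500000 − 0.0250710·(1.0500000 − 1.1000000) / (0.0250710 − (-0.0414039)) = 1.0500000 − (-0.0012536)/(0.0664749) = 1.0688575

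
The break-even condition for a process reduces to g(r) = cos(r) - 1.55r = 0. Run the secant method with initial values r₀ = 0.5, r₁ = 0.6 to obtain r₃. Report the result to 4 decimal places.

g(0.5) = 0.102583, g(0.6) = -0.104664
r₂ = 0.600000 − (-0.104664)·(0.600000 − 0.500000) / (-0.104664 − 0.102583) = 0.600000 − (-0.010466)/(-0.207247) = 0.549498
g(0.549498) = 0.001065
r₃ = 0.549498 − 0.001065·(0.549498 − 0.600000) / (0.001065 − (-0.104664)) = 0.549498 − (-0.000054)/(0.105730) = 0.550007

0.5500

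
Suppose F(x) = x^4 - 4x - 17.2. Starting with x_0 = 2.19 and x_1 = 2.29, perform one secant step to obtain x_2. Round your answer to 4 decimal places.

F(2.19) = -2.957425, F(2.29) = 1.140585
x_2 = 2.290000 − 1.140585·(2.290000 − 2.190000) / (1.140585 − (-2.957425)) = 2.290000 − (0.114058)/(4.098010) = 2.262167

2.2622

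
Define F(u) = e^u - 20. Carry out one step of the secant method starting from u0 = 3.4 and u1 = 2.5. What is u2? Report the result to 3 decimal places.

F(3.4) = 9.96410, F(2.5) = -7.81751
u2 = 2.50000 − (-7.81751)·(2.50000 − 3.40000) / (-7.81751 − 9.96410) = 2.50000 − (7.03576)/(-17.78161) = 2.89568

2.896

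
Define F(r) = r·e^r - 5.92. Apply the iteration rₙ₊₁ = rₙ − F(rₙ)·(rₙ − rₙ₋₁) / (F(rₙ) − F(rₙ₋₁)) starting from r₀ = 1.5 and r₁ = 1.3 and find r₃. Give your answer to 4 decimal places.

1.4251

F(1.5) = 0.802534, F(1.3) = -1.149914
r₂ = 1.300000 − (-1.149914)·(1.300000 − 1.500000) / (-1.149914 − 0.802534) = 1.300000 − (0.229983)/(-1.952448) = 1.417792
F(1.417792) = -0.067360
r₃ = 1.417792 − (-0.067360)·(1.417792 − 1.300000) / (-0.067360 − (-1.149914)) = 1.417792 − (-0.007934)/(1.082554) = 1.425121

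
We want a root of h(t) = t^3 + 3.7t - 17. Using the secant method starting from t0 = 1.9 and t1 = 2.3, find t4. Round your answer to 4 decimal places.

2.0982

h(1.9) = -3.111000, h(2.3) = 3.677000
t2 = 2.300000 − 3.677000·(2.300000 − 1.900000) / (3.677000 − (-3.111000)) = 2.300000 − (1.470800)/(6.788000) = 2.083324
h(2.083324) = -0.249586
t3 = 2.083324 − (-0.249586)·(2.083324 − 2.300000) / (-0.249586 − 3.677000) = 2.083324 − (0.054079)/(-3.926586) = 2.097096
h(2.097096) = -0.018110
t4 = 2.097096 − (-0.018110)·(2.097096 − 2.083324) / (-0.018110 − (-0.249586)) = 2.097096 − (-0.000249)/(0.231476) = 2.098174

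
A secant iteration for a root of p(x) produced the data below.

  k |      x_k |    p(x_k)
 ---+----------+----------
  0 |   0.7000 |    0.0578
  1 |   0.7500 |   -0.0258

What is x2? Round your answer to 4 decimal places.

x2 = 0.7500 − (-0.0258)·(0.7500 − 0.7000) / (-0.0258 − 0.0578)
   = 0.7500 − (-0.001290)/(-0.083600) = 0.734569

0.7346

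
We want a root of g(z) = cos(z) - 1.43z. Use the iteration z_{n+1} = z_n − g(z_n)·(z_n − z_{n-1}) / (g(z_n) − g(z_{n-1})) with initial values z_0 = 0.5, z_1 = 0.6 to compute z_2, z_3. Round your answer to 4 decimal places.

g(0.5) = 0.162583, g(0.6) = -0.032664
z_2 = 0.600000 − (-0.032664)·(0.600000 − 0.500000) / (-0.032664 − 0.162583) = 0.600000 − (-0.003266)/(-0.195247) = 0.583270
g(0.583270) = 0.000590
z_3 = 0.583270 − 0.000590·(0.583270 − 0.600000) / (0.000590 − (-0.032664)) = 0.583270 − (-0.000010)/(0.033254) = 0.583567

0.5833, 0.5836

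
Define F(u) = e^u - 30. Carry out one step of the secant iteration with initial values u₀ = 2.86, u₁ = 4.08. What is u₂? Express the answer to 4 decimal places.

3.2270

F(2.86) = -12.538473, F(4.08) = 29.145470
u₂ = 4.080000 − 29.145470·(4.080000 − 2.860000) / (29.145470 − (-12.538473)) = 4.080000 − (35.557473)/(41.683943) = 3.226974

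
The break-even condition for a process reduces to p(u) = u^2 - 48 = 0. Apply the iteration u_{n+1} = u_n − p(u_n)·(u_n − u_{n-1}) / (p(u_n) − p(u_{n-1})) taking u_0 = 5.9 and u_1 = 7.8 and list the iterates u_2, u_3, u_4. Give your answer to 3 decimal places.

p(5.9) = -13.19000, p(7.8) = 12.84000
u_2 = 7.80000 − 12.84000·(7.80000 − 5.90000) / (12.84000 − (-13.19000)) = 7.80000 − (24.39600)/(26.03000) = 6.86277
p(6.86277) = -0.90234
u_3 = 6.86277 − (-0.90234)·(6.86277 − 7.80000) / (-0.90234 − 12.84000) = 6.86277 − (0.84569)/(-13.74234) = 6.92431
p(6.92431) = -0.05389
u_4 = 6.92431 − (-0.05389)·(6.92431 − 6.86277) / (-0.05389 − (-0.90234)) = 6.92431 − (-0.00332)/(0.84845) = 6.92822

6.863, 6.924, 6.928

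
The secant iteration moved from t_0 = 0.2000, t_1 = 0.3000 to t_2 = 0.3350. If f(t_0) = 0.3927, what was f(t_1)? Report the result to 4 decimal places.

0.1018

The secant line through (0.2000, 0.3927) and (0.3000, f(t_1)) crosses zero at t_2 = 0.3350.
So (0.2000, 0.3927), (0.3000, f(t_1)), (0.3350, 0) are collinear:
f(t_1) = 0.3927 · (0.3000 − 0.3350) / (0.2000 − 0.3350) = 0.3927 · (-0.035000)/(-0.135000) = 0.101811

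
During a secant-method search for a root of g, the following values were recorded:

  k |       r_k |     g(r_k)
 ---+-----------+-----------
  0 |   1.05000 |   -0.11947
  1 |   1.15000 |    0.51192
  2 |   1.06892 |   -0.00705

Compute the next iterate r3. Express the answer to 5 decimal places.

r3 = 1.06892 − (-0.00705)·(1.06892 − 1.15000) / (-0.00705 − 0.51192)
   = 1.06892 − (0.0005716)/(-0.5189700) = 1.0700214

1.07002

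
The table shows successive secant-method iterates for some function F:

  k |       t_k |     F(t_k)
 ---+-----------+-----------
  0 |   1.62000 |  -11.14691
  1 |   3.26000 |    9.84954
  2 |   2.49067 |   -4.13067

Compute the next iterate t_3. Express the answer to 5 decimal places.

t_3 = 2.49067 − (-4.13067)·(2.49067 − 3.26000) / (-4.13067 − 9.84954)
   = 2.49067 − (3.1778484)/(-13.9802100) = 2.7179805

2.71798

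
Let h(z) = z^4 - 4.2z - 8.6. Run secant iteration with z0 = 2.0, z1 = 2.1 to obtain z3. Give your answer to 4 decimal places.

h(2.0) = -1.000000, h(2.1) = 2.028100
z2 = 2.100000 − 2.028100·(2.100000 − 2.000000) / (2.028100 − (-1.000000)) = 2.100000 − (0.202810)/(3.028100) = 2.033024
h(2.033024) = -0.055469
z3 = 2.033024 − (-0.055469)·(2.033024 − 2.100000) / (-0.055469 − 2.028100) = 2.033024 − (0.003715)/(-2.083569) = 2.034807

2.0348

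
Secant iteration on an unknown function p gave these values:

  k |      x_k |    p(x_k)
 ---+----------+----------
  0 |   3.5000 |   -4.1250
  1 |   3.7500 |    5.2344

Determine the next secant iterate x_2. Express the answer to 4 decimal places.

x_2 = 3.7500 − 5.2344·(3.7500 − 3.5000) / (5.2344 − (-4.1250))
   = 3.7500 − (1.308600)/(9.359400) = 3.610183

3.6102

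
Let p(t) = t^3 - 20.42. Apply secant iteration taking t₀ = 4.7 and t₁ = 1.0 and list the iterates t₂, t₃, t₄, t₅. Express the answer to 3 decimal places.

p(4.7) = 83.40300, p(1.0) = -19.42000
t₂ = 1.00000 − (-19.42000)·(1.00000 − 4.70000) / (-19.42000 − 83.40300) = 1.00000 − (71.85400)/(-102.82300) = 1.69881
p(1.69881) = -15.51729
t₃ = 1.69881 − (-15.51729)·(1.69881 − 1.00000) / (-15.51729 − (-19.42000)) = 1.69881 − (-10.84368)/(3.90271) = 4.47731
p(4.47731) = 69.33353
t₄ = 4.47731 − 69.33353·(4.47731 − 1.69881) / (69.33353 − (-15.51729)) = 4.47731 − (192.64305)/(84.85082) = 2.20694
p(2.20694) = -9.67096
t₅ = 2.20694 − (-9.67096)·(2.20694 − 4.47731) / (-9.67096 − 69.33353) = 2.20694 − (21.95670)/(-79.00449) = 2.48485

1.699, 4.477, 2.207, 2.485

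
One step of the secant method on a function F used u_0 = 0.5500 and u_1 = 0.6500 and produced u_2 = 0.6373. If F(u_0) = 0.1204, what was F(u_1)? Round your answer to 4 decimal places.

The secant line through (0.5500, 0.1204) and (0.6500, F(u_1)) crosses zero at u_2 = 0.6373.
So (0.5500, 0.1204), (0.6500, F(u_1)), (0.6373, 0) are collinear:
F(u_1) = 0.1204 · (0.6500 − 0.6373) / (0.5500 − 0.6373) = 0.1204 · (0.012700)/(-0.087300) = -0.017515

-0.0175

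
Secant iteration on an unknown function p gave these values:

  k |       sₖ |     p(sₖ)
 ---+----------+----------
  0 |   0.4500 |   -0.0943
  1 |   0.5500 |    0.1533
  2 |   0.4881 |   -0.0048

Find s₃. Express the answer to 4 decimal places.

0.4900

s₃ = 0.4881 − (-0.0048)·(0.4881 − 0.5500) / (-0.0048 − 0.1533)
   = 0.4881 − (0.000297)/(-0.158100) = 0.489979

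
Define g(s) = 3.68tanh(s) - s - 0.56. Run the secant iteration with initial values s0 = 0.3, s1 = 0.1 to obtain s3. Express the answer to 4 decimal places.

g(0.3) = 0.212030, g(0.1) = -0.293222
s2 = 0.100000 − (-0.293222)·(0.100000 − 0.300000) / (-0.293222 − 0.212030) = 0.100000 − (0.058644)/(-0.505252) = 0.216069
g(0.216069) = 0.006919
s3 = 0.216069 − 0.006919·(0.216069 − 0.100000) / (0.006919 − (-0.293222)) = 0.216069 − (0.000803)/(0.300141) = 0.213394

0.2134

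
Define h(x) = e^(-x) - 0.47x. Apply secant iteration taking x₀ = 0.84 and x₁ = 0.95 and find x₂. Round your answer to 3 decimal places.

0.882

h(0.84) = 0.03691, h(0.95) = -0.05976
x₂ = 0.95000 − (-0.05976)·(0.95000 − 0.84000) / (-0.05976 − 0.03691) = 0.95000 − (-0.00657)/(-0.09667) = 0.88200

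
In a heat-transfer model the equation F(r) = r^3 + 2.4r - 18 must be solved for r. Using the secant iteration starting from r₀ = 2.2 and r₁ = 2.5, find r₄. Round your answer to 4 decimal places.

F(2.2) = -2.072000, F(2.5) = 3.625000
r₂ = 2.500000 − 3.625000·(2.500000 − 2.200000) / (3.625000 − (-2.072000)) = 2.500000 − (1.087500)/(5.697000) = 2.309110
F(2.309110) = -0.145986
r₃ = 2.309110 − (-0.145986)·(2.309110 − 2.500000) / (-0.145986 − 3.625000) = 2.309110 − (0.027867)/(-3.770986) = 2.316500
F(2.316500) = -0.009663
r₄ = 2.316500 − (-0.009663)·(2.316500 − 2.309110) / (-0.009663 − (-0.145986)) = 2.316500 − (-0.000071)/(0.136323) = 2.317024

2.3170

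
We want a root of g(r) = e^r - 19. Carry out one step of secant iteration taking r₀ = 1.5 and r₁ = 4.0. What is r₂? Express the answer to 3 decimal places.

2.224

g(1.5) = -14.51831, g(4.0) = 35.59815
r₂ = 4.00000 − 35.59815·(4.00000 − 1.50000) / (35.59815 − (-14.51831)) = 4.00000 − (88.99538)/(50.11646) = 2.22423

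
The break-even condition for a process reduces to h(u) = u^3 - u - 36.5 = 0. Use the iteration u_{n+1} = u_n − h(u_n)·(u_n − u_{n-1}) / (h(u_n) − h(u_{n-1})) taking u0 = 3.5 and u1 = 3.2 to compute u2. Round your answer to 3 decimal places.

h(3.5) = 2.87500, h(3.2) = -6.93200
u2 = 3.20000 − (-6.93200)·(3.20000 − 3.50000) / (-6.93200 − 2.87500) = 3.20000 − (2.07960)/(-9.80700) = 3.41205

3.412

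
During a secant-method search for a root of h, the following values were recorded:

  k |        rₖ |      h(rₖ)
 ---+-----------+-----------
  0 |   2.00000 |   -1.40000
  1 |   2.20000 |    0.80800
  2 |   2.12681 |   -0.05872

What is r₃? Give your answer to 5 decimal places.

2.13177

r₃ = 2.12681 − (-0.05872)·(2.12681 − 2.20000) / (-0.05872 − 0.80800)
   = 2.12681 − (0.0042977)/(-0.8667200) = 2.1317686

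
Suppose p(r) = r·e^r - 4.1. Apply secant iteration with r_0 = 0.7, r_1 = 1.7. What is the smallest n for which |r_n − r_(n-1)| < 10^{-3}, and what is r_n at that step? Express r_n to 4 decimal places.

p(0.7) = -2.690373, p(1.7) = 5.205711
r_2 = 1.700000 − 5.205711·(1.000000)/(7.896084) = 1.040722;  |Δ| = 0.659278
p(1.040722) = -1.153442
r_3 = 1.040722 − (-1.153442)·(-0.659278)/(-6.359153) = 1.160304;  |Δ| = 0.119582
p(1.160304) = -0.397581
r_4 = 1.160304 − (-0.397581)·(0.119582)/(0.755861) = 1.223204;  |Δ| = 0.062900
p(1.223204) = 0.056517
r_5 = 1.223204 − 0.056517·(0.062900)/(0.454097) = 1.215375;  |Δ| = 0.007828
p(1.215375) = -0.002289
r_6 = 1.215375 − (-0.002289)·(-0.007828)/(-0.058806) = 1.215680;  |Δ| = 0.000305
|r_6 − r_5| = 0.000305 < 10^{-3}

n = 6, r_n = 1.2157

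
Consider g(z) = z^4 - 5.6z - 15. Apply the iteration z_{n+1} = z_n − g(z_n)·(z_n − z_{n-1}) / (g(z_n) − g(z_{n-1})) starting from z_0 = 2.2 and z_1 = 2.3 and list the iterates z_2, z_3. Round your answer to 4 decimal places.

2.2974, 2.2976

g(2.2) = -3.894400, g(2.3) = 0.104100
z_2 = 2.300000 − 0.104100·(2.300000 − 2.200000) / (0.104100 − (-3.894400)) = 2.300000 − (0.010410)/(3.998500) = 2.297397
g(2.297397) = -0.007812
z_3 = 2.297397 − (-0.007812)·(2.297397 − 2.300000) / (-0.007812 − 0.104100) = 2.297397 − (0.000020)/(-0.111912) = 2.297578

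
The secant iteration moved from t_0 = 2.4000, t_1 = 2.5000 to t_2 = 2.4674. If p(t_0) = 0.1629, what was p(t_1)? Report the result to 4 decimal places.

The secant line through (2.4000, 0.1629) and (2.5000, p(t_1)) crosses zero at t_2 = 2.4674.
So (2.4000, 0.1629), (2.5000, p(t_1)), (2.4674, 0) are collinear:
p(t_1) = 0.1629 · (2.5000 − 2.4674) / (2.4000 − 2.4674) = 0.1629 · (0.032600)/(-0.067400) = -0.078791

-0.0788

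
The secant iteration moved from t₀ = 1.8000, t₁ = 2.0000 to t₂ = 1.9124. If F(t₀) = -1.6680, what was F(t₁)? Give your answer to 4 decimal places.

The secant line through (1.8000, -1.6680) and (2.0000, F(t₁)) crosses zero at t₂ = 1.9124.
So (1.8000, -1.6680), (2.0000, F(t₁)), (1.9124, 0) are collinear:
F(t₁) = -1.6680 · (2.0000 − 1.9124) / (1.8000 − 1.9124) = -1.6680 · (0.087600)/(-0.112400) = 1.299972

1.3000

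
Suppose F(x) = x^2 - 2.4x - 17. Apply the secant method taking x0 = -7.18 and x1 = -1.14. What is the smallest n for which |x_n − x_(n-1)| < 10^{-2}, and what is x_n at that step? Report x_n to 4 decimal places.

n = 6, x_n = -3.0942

F(-7.18) = 51.784400, F(-1.14) = -12.964400
x2 = -1.140000 − (-12.964400)·(6.040000)/(-64.748800) = -2.349366;  |Δ| = 1.209366
F(-2.349366) = -5.842003
x3 = -2.349366 − (-5.842003)·(-1.209366)/(7.122397) = -3.341324;  |Δ| = 0.991958
F(-3.341324) = 2.183621
x4 = -3.341324 − 2.183621·(-0.991958)/(8.025624) = -3.071431;  |Δ| = 0.269893
F(-3.071431) = -0.194880
x5 = -3.071431 − (-0.194880)·(0.269893)/(-2.378501) = -3.093544;  |Δ| = 0.022113
F(-3.093544) = -0.005479
x6 = -3.093544 − (-0.005479)·(-0.022113)/(0.189401) = -3.094184;  |Δ| = 0.000640
|x6 − x5| = 0.000640 < 10^{-2}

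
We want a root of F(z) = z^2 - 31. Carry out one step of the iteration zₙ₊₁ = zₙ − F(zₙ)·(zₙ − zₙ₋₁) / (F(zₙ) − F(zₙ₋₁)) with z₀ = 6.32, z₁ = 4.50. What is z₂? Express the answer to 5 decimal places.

F(6.32) = 8.9424000, F(4.50) = -10.7500000
z₂ = 4.5000000 − (-10.7500000)·(4.5000000 − 6.3200000) / (-10.7500000 − 8.9424000) = 4.5000000 − (19.5650000)/(-19.6924000) = 5.4935305

5.49353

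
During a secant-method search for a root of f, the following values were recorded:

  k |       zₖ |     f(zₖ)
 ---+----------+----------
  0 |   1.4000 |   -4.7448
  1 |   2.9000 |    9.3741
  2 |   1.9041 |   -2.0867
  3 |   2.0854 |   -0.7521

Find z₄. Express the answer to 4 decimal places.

z₄ = 2.0854 − (-0.7521)·(2.0854 − 1.9041) / (-0.7521 − (-2.0867))
   = 2.0854 − (-0.136356)/(1.334600) = 2.187570

2.1876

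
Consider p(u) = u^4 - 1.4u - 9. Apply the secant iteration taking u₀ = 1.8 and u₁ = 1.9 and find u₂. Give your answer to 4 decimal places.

p(1.8) = -1.022400, p(1.9) = 1.372100
u₂ = 1.900000 − 1.372100·(1.900000 − 1.800000) / (1.372100 − (-1.022400)) = 1.900000 − (0.137210)/(2.394500) = 1.842698

1.8427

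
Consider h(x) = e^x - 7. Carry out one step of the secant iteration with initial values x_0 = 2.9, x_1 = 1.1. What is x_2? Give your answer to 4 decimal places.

h(2.9) = 11.174145, h(1.1) = -3.995834
x_2 = 1.100000 − (-3.995834)·(1.100000 − 2.900000) / (-3.995834 − 11.174145) = 1.100000 − (7.192501)/(-15.169979) = 1.574127

1.5741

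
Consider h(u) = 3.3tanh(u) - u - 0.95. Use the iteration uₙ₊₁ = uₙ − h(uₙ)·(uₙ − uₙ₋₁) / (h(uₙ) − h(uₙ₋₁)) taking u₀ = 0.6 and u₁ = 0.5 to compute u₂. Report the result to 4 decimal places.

0.4491

h(0.6) = 0.222264, h(0.5) = 0.074987
u₂ = 0.500000 − 0.074987·(0.500000 − 0.600000) / (0.074987 − 0.222264) = 0.500000 − (-0.007499)/(-0.147277) = 0.449085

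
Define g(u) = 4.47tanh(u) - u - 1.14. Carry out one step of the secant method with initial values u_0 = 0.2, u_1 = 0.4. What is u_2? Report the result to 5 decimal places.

0.34859

g(0.2) = -0.4577323, g(0.4) = 0.1583719
u_2 = 0.4000000 − 0.1583719·(0.4000000 − 0.2000000) / (0.1583719 − (-0.4577323)) = 0.4000000 − (0.0316744)/(0.6161042) = 0.3485893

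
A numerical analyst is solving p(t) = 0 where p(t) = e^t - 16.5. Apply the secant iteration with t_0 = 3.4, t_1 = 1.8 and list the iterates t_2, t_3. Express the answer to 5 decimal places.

2.49918, 2.99334

p(3.4) = 13.4641000, p(1.8) = -10.4503525
t_2 = 1.8000000 − (-10.4503525)·(1.8000000 − 3.4000000) / (-10.4503525 − 13.4641000) = 1.8000000 − (16.7205641)/(-23.9144526) = 2.4991824
p(2.4991824) = -4.3274625
t_3 = 2.4991824 − (-4.3274625)·(2.4991824 − 1.8000000) / (-4.3274625 − (-10.4503525)) = 2.4991824 − (-3.0256856)/(6.1228900) = 2.9933421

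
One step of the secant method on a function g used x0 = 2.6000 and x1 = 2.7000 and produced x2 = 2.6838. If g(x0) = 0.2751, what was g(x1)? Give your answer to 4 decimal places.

-0.0532

The secant line through (2.6000, 0.2751) and (2.7000, g(x1)) crosses zero at x2 = 2.6838.
So (2.6000, 0.2751), (2.7000, g(x1)), (2.6838, 0) are collinear:
g(x1) = 0.2751 · (2.7000 − 2.6838) / (2.6000 − 2.6838) = 0.2751 · (0.016200)/(-0.083800) = -0.053182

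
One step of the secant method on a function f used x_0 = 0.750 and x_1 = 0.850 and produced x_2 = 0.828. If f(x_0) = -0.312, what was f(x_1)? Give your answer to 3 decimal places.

The secant line through (0.750, -0.312) and (0.850, f(x_1)) crosses zero at x_2 = 0.828.
So (0.750, -0.312), (0.850, f(x_1)), (0.828, 0) are collinear:
f(x_1) = -0.312 · (0.850 − 0.828) / (0.750 − 0.828) = -0.312 · (0.02200)/(-0.07800) = 0.08800

0.088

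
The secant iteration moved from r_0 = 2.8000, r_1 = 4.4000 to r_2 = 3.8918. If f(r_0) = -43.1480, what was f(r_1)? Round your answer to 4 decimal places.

20.0841

The secant line through (2.8000, -43.1480) and (4.4000, f(r_1)) crosses zero at r_2 = 3.8918.
So (2.8000, -43.1480), (4.4000, f(r_1)), (3.8918, 0) are collinear:
f(r_1) = -43.1480 · (4.4000 − 3.8918) / (2.8000 − 3.8918) = -43.1480 · (0.508200)/(-1.091800) = 20.084094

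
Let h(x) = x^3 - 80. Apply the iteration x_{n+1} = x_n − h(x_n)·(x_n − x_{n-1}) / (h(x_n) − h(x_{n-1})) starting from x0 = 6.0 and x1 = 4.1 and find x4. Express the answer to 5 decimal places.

4.30882

h(6.0) = 136.0000000, h(4.1) = -11.0790000
x2 = 4.1000000 − (-11.0790000)·(4.1000000 − 6.0000000) / (-11.0790000 − 136.0000000) = 4.1000000 − (21.0501000)/(-147.0790000) = 4.2431210
h(4.2431210) = -3.6065254
x3 = 4.2431210 − (-3.6065254)·(4.2431210 − 4.1000000) / (-3.6065254 − (-11.0790000)) = 4.2431210 − (-0.5161697)/(7.4724746) = 4.3121972
h(4.3121972) = 0.1854986
x4 = 4.3121972 − 0.1854986·(4.3121972 − 4.2431210) / (0.1854986 − (-3.6065254)) = 4.3121972 − (0.0128135)/(3.7920241) = 4.3088181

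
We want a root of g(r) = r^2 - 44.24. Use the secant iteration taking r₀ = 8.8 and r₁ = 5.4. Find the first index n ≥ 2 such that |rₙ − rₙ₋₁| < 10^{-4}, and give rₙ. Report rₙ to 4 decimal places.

n = 6, rₙ = 6.6513

g(8.8) = 33.200000, g(5.4) = -15.080000
r₂ = 5.400000 − (-15.080000)·(-3.400000)/(-48.280000) = 6.461972;  |Δ| = 1.061972
g(6.461972) = -2.482920
r₃ = 6.461972 − (-2.482920)·(1.061972)/(12.597080) = 6.671289;  |Δ| = 0.209318
g(6.671289) = 0.266103
r₄ = 6.671289 − 0.266103·(0.209318)/(2.749023) = 6.651028;  |Δ| = 0.020262
g(6.651028) = -0.003831
r₅ = 6.651028 − (-0.003831)·(-0.020262)/(-0.269934) = 6.651315;  |Δ| = 0.000288
g(6.651315) = -0.000006
r₆ = 6.651315 − (-0.000006)·(0.000288)/(0.003825) = 6.651316;  |Δ| = 0.000000
|r₆ − r₅| = 0.000000 < 10^{-4}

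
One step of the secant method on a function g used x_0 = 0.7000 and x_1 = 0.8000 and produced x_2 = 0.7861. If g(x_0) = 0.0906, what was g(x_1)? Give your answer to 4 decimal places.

-0.0146

The secant line through (0.7000, 0.0906) and (0.8000, g(x_1)) crosses zero at x_2 = 0.7861.
So (0.7000, 0.0906), (0.8000, g(x_1)), (0.7861, 0) are collinear:
g(x_1) = 0.0906 · (0.8000 − 0.7861) / (0.7000 − 0.7861) = 0.0906 · (0.013900)/(-0.086100) = -0.014626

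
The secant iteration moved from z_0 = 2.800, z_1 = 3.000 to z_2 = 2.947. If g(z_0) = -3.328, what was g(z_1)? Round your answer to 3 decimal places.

1.200

The secant line through (2.800, -3.328) and (3.000, g(z_1)) crosses zero at z_2 = 2.947.
So (2.800, -3.328), (3.000, g(z_1)), (2.947, 0) are collinear:
g(z_1) = -3.328 · (3.000 − 2.947) / (2.800 − 2.947) = -3.328 · (0.05300)/(-0.14700) = 1.19989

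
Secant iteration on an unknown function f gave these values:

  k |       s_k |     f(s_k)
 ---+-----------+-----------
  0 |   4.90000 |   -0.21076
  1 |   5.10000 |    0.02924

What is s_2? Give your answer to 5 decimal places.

5.07563

s_2 = 5.10000 − 0.02924·(5.10000 − 4.90000) / (0.02924 − (-0.21076))
   = 5.10000 − (0.0058480)/(0.2400000) = 5.0756333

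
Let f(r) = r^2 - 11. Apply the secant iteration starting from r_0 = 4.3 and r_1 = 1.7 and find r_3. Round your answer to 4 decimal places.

f(4.3) = 7.490000, f(1.7) = -8.110000
r_2 = 1.700000 − (-8.110000)·(1.700000 − 4.300000) / (-8.110000 − 7.490000) = 1.700000 − (21.086000)/(-15.600000) = 3.051667
f(3.051667) = -1.687331
r_3 = 3.051667 − (-1.687331)·(3.051667 − 1.700000) / (-1.687331 − (-8.110000)) = 3.051667 − (-2.280708)/(6.422669) = 3.406770

3.4068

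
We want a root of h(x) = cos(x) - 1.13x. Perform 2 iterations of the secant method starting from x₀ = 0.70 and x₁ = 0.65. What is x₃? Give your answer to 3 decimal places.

0.685

h(0.70) = -0.02616, h(0.65) = 0.06158
x₂ = 0.65000 − 0.06158·(0.65000 − 0.70000) / (0.06158 − (-0.02616)) = 0.65000 − (-0.00308)/(0.08774) = 0.68509
h(0.68509) = 0.00020
x₃ = 0.68509 − 0.00020·(0.68509 − 0.65000) / (0.00020 − 0.06158) = 0.68509 − (0.00001)/(-0.06138) = 0.68521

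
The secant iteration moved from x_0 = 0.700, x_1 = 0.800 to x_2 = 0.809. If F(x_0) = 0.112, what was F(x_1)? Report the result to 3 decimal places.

0.009

The secant line through (0.700, 0.112) and (0.800, F(x_1)) crosses zero at x_2 = 0.809.
So (0.700, 0.112), (0.800, F(x_1)), (0.809, 0) are collinear:
F(x_1) = 0.112 · (0.800 − 0.809) / (0.700 − 0.809) = 0.112 · (-0.00900)/(-0.10900) = 0.00925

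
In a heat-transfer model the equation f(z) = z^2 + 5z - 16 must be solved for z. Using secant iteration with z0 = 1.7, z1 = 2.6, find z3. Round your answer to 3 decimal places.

f(1.7) = -4.61000, f(2.6) = 3.76000
z2 = 2.60000 − 3.76000·(2.60000 − 1.70000) / (3.76000 − (-4.61000)) = 2.60000 − (3.38400)/(8.37000) = 2.19570
f(2.19570) = -0.20041
z3 = 2.19570 − (-0.20041)·(2.19570 − 2.60000) / (-0.20041 − 3.76000) = 2.19570 − (0.08103)/(-3.96041) = 2.21616

2.216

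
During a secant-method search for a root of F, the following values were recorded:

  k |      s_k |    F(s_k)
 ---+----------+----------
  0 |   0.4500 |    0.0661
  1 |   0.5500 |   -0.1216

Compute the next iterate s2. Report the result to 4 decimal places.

0.4852

s2 = 0.5500 − (-0.1216)·(0.5500 − 0.4500) / (-0.1216 − 0.0661)
   = 0.5500 − (-0.012160)/(-0.187700) = 0.485216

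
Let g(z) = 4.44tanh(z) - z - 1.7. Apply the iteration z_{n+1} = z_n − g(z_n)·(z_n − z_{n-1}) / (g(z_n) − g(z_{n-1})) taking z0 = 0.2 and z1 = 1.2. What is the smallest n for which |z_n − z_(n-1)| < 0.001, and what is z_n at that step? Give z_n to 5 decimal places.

g(0.2) = -1.0236536, g(1.2) = 0.8014265
z2 = 1.2000000 − 0.8014265·(1.0000000)/(1.8250800) = 0.7608815;  |Δ| = 0.4391185
g(0.7608815) = 0.3878042
z3 = 0.7608815 − 0.3878042·(-0.4391185)/(-0.4136222) = 0.3491725;  |Δ| = 0.4117090
g(0.3491725) = -0.5589245
z4 = 0.3491725 − (-0.5589245)·(-0.4117090)/(-0.9467287) = 0.5922350;  |Δ| = 0.2430625
g(0.5922350) = 0.0676300
z5 = 0.5922350 − 0.0676300·(0.2430625)/(0.6265545) = 0.5659989;  |Δ| = 0.0262360
g(0.5659989) = 0.0091228
z6 = 0.5659989 − 0.0091228·(-0.0262360)/(-0.0585072) = 0.5619080;  |Δ| = 0.0040909
g(0.5619080) = -0.0002087
z7 = 0.5619080 − (-0.0002087)·(-0.0040909)/(-0.0093316) = 0.5619995;  |Δ| = 0.0000915
|z7 − z6| = 0.0000915 < 0.001

n = 7, z_n = 0.56200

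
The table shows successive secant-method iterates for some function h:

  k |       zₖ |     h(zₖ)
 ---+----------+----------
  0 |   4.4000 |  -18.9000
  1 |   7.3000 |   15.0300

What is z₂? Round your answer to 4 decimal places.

6.0154

z₂ = 7.3000 − 15.0300·(7.3000 − 4.4000) / (15.0300 − (-18.9000))
   = 7.3000 − (43.587000)/(33.930000) = 6.015385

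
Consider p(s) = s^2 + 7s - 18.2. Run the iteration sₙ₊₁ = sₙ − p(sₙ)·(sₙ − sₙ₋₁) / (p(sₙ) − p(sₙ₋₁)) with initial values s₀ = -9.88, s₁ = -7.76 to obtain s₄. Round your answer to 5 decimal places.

p(-9.88) = 10.2544000, p(-7.76) = -12.3024000
s₂ = -7.7600000 − (-12.3024000)·(-7.7600000 − (-9.8800000)) / (-12.3024000 − 10.2544000) = -7.7600000 − (-26.0810880)/(-22.5568000) = -8.9162406
p(-8.9162406) = -1.1143377
s₃ = -8.9162406 − (-1.1143377)·(-8.9162406 − (-7.7600000)) / (-1.1143377 − (-12.3024000)) = -8.9162406 − (1.2884425)/(11.1880623) = -9.0314029
p(-9.0314029) = 0.1464176
s₄ = -9.0314029 − 0.1464176·(-9.0314029 − (-8.9162406)) / (0.1464176 − (-1.1143377)) = -9.0314029 − (-0.0168618)/(1.2607554) = -9.0180285

-9.01803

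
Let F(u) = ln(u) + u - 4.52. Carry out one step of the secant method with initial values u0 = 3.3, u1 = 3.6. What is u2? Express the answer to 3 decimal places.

F(3.3) = -0.02608, F(3.6) = 0.36093
u2 = 3.60000 − 0.36093·(3.60000 − 3.30000) / (0.36093 − (-0.02608)) = 3.60000 − (0.10828)/(0.38701) = 3.32021

3.320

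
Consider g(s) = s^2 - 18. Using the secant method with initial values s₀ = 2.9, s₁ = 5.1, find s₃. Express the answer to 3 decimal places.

g(2.9) = -9.59000, g(5.1) = 8.01000
s₂ = 5.10000 − 8.01000·(5.10000 − 2.90000) / (8.01000 − (-9.59000)) = 5.10000 − (17.62200)/(17.60000) = 4.09875
g(4.09875) = -1.20025
s₃ = 4.09875 − (-1.20025)·(4.09875 − 5.10000) / (-1.20025 − 8.01000) = 4.09875 − (1.20175)/(-9.21025) = 4.22923

4.229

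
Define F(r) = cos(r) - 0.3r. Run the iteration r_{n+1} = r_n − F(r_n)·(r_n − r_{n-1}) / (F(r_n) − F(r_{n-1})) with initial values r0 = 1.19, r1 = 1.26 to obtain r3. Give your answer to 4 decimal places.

F(1.19) = 0.014660, F(1.26) = -0.072183
r2 = 1.260000 − (-0.072183)·(1.260000 − 1.190000) / (-0.072183 − 0.014660) = 1.260000 − (-0.005053)/(-0.086843) = 1.201817
F(1.201817) = 0.000119
r3 = 1.201817 − 0.000119·(1.201817 − 1.260000) / (0.000119 − (-0.072183)) = 1.201817 − (-0.000007)/(0.072302) = 1.201912

1.2019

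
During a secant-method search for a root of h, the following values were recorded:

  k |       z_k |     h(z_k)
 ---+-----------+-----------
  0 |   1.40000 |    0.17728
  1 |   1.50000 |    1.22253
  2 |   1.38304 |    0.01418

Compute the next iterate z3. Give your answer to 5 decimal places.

1.38167

z3 = 1.38304 − 0.01418·(1.38304 − 1.50000) / (0.01418 − 1.22253)
   = 1.38304 − (-0.0016585)/(-1.2083500) = 1.3816675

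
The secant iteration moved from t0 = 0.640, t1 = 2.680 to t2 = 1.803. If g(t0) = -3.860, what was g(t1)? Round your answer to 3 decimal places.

The secant line through (0.640, -3.860) and (2.680, g(t1)) crosses zero at t2 = 1.803.
So (0.640, -3.860), (2.680, g(t1)), (1.803, 0) are collinear:
g(t1) = -3.860 · (2.680 − 1.803) / (0.640 − 1.803) = -3.860 · (0.87700)/(-1.16300) = 2.91077

2.911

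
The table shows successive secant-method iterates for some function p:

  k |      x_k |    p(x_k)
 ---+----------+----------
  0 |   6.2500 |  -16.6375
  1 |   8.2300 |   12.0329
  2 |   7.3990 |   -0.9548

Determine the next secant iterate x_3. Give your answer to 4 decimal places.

x_3 = 7.3990 − (-0.9548)·(7.3990 − 8.2300) / (-0.9548 − 12.0329)
   = 7.3990 − (0.793439)/(-12.987700) = 7.460092

7.4601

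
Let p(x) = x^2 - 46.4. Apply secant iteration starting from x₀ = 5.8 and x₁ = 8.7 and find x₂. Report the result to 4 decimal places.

6.6800

p(5.8) = -12.760000, p(8.7) = 29.290000
x₂ = 8.700000 − 29.290000·(8.700000 − 5.800000) / (29.290000 − (-12.760000)) = 8.700000 − (84.941000)/(42.050000) = 6.680000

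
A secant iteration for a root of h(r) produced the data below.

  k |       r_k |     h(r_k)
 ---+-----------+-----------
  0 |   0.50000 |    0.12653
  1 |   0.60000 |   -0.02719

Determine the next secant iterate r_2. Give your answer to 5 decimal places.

0.58231

r_2 = 0.60000 − (-0.02719)·(0.60000 − 0.50000) / (-0.02719 − 0.12653)
   = 0.60000 − (-0.0027190)/(-0.1537200) = 0.5823120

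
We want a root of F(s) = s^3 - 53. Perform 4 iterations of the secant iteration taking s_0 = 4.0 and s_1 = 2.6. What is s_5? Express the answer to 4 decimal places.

3.7563

F(4.0) = 11.000000, F(2.6) = -35.424000
s_2 = 2.600000 − (-35.424000)·(2.600000 − 4.000000) / (-35.424000 − 11.000000) = 2.600000 − (49.593600)/(-46.424000) = 3.668275
F(3.668275) = -3.638805
s_3 = 3.668275 − (-3.638805)·(3.668275 − 2.600000) / (-3.638805 − (-35.424000)) = 3.668275 − (-3.887244)/(31.785195) = 3.790572
F(3.790572) = 1.464606
s_4 = 3.790572 − 1.464606·(3.790572 − 3.668275) / (1.464606 − (-3.638805)) = 3.790572 − (0.179117)/(5.103411) = 3.755475
F(3.755475) = -0.034321
s_5 = 3.755475 − (-0.034321)·(3.755475 − 3.790572) / (-0.034321 − 1.464606) = 3.755475 − (0.001205)/(-1.498928) = 3.756278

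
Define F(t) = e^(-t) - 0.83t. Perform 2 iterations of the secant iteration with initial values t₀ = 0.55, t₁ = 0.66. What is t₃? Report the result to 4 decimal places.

F(0.55) = 0.120450, F(0.66) = -0.030949
t₂ = 0.660000 − (-0.030949)·(0.660000 − 0.550000) / (-0.030949 − 0.120450) = 0.660000 − (-0.003404)/(-0.151398) = 0.637514
F(0.637514) = -0.000532
t₃ = 0.637514 − (-0.000532)·(0.637514 − 0.660000) / (-0.000532 − (-0.030949)) = 0.637514 − (0.000012)/(0.030417) = 0.637121

0.6371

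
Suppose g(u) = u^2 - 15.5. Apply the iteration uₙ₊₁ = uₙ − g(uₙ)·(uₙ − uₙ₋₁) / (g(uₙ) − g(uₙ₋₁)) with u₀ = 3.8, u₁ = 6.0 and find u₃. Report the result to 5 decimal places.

g(3.8) = -1.0600000, g(6.0) = 20.5000000
u₂ = 6.0000000 − 20.5000000·(6.0000000 − 3.8000000) / (20.5000000 − (-1.0600000)) = 6.0000000 − (45.1000000)/(21.5600000) = 3.9081633
g(3.9081633) = -0.2262599
u₃ = 3.9081633 − (-0.2262599)·(3.9081633 − 6.0000000) / (-0.2262599 − 20.5000000) = 3.9081633 − (0.4732988)/(-20.7262599) = 3.9309990

3.93100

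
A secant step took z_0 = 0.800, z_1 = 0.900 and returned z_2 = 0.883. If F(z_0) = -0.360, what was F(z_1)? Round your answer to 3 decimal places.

0.074

The secant line through (0.800, -0.360) and (0.900, F(z_1)) crosses zero at z_2 = 0.883.
So (0.800, -0.360), (0.900, F(z_1)), (0.883, 0) are collinear:
F(z_1) = -0.360 · (0.900 − 0.883) / (0.800 − 0.883) = -0.360 · (0.01700)/(-0.08300) = 0.07373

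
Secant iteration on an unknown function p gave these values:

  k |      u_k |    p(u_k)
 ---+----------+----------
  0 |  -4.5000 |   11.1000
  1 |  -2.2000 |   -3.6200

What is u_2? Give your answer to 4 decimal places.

-2.7656

u_2 = -2.2000 − (-3.6200)·(-2.2000 − (-4.5000)) / (-3.6200 − 11.1000)
   = -2.2000 − (-8.326000)/(-14.720000) = -2.765625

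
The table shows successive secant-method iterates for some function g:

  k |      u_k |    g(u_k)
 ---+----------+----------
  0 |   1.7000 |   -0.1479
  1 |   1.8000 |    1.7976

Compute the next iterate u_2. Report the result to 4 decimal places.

1.7076

u_2 = 1.8000 − 1.7976·(1.8000 − 1.7000) / (1.7976 − (-0.1479))
   = 1.8000 − (0.179760)/(1.945500) = 1.707602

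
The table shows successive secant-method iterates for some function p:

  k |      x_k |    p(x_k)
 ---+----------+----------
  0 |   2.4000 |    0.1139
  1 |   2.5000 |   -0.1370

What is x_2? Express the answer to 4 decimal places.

x_2 = 2.5000 − (-0.1370)·(2.5000 − 2.4000) / (-0.1370 − 0.1139)
   = 2.5000 − (-0.013700)/(-0.250900) = 2.445397

2.4454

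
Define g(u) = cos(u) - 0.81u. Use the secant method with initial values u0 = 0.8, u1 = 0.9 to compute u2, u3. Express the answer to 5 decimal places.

g(0.8) = 0.0487067, g(0.9) = -0.1073900
u2 = 0.9000000 − (-0.1073900)·(0.9000000 − 0.8000000) / (-0.1073900 − 0.0487067) = 0.9000000 − (-0.0107390)/(-0.1560967) = 0.8312029
g(0.8312029) = 0.0007133
u3 = 0.8312029 − 0.0007133·(0.8312029 − 0.9000000) / (0.0007133 − (-0.1073900)) = 0.8312029 − (-0.0000491)/(0.1081033) = 0.8316568

0.83120, 0.83166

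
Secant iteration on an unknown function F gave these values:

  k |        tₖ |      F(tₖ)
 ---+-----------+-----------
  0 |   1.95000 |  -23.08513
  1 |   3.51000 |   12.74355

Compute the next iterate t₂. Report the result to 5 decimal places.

t₂ = 3.51000 − 12.74355·(3.51000 − 1.95000) / (12.74355 − (-23.08513))
   = 3.51000 − (19.8799380)/(35.8286800) = 2.9551390

2.95514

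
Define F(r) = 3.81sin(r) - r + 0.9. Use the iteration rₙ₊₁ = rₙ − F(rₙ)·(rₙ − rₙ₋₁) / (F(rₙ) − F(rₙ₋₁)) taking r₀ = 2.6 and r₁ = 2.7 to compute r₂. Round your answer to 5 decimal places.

F(2.6) = 0.2640602, F(2.7) = -0.1716827
r₂ = 2.7000000 − (-0.1716827)·(2.7000000 − 2.6000000) / (-0.1716827 − 0.2640602) = 2.7000000 − (-0.0171683)/(-0.4357429) = 2.6606000

2.66060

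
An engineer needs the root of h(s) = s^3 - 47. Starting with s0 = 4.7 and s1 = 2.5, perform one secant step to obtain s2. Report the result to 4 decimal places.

3.2826

h(4.7) = 56.823000, h(2.5) = -31.375000
s2 = 2.500000 − (-31.375000)·(2.500000 − 4.700000) / (-31.375000 − 56.823000) = 2.500000 − (69.025000)/(-88.198000) = 3.282614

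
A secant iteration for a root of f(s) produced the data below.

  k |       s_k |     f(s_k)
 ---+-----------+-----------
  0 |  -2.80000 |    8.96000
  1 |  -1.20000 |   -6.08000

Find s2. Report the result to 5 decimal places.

-1.84681

s2 = -1.20000 − (-6.08000)·(-1.20000 − (-2.80000)) / (-6.08000 − 8.96000)
   = -1.20000 − (-9.7280000)/(-15.0400000) = -1.8468085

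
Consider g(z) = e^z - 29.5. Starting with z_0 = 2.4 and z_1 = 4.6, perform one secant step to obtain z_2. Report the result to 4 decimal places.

2.8595

g(2.4) = -18.476824, g(4.6) = 69.984316
z_2 = 4.600000 − 69.984316·(4.600000 − 2.400000) / (69.984316 − (-18.476824)) = 4.600000 − (153.965494)/(88.461139) = 2.859513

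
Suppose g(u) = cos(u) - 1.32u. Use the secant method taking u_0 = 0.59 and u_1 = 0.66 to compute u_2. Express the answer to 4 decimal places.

0.6174

g(0.59) = 0.052141, g(0.66) = -0.081208
u_2 = 0.660000 − (-0.081208)·(0.660000 − 0.590000) / (-0.081208 − 0.052141) = 0.660000 − (-0.005685)/(-0.133348) = 0.617371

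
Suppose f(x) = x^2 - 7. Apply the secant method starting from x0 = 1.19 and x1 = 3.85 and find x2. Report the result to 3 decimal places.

2.298

f(1.19) = -5.58390, f(3.85) = 7.82250
x2 = 3.85000 − 7.82250·(3.85000 − 1.19000) / (7.82250 − (-5.58390)) = 3.85000 − (20.80785)/(13.40640) = 2.29792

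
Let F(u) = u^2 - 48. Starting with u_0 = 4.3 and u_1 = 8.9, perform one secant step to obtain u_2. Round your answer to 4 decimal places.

6.5356

F(4.3) = -29.510000, F(8.9) = 31.210000
u_2 = 8.900000 − 31.210000·(8.900000 − 4.300000) / (31.210000 − (-29.510000)) = 8.900000 − (143.566000)/(60.720000) = 6.535606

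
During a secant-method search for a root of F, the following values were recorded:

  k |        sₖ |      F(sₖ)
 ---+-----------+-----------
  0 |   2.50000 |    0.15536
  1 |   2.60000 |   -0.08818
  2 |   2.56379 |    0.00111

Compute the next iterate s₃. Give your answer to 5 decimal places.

s₃ = 2.56379 − 0.00111·(2.56379 − 2.60000) / (0.00111 − (-0.08818))
   = 2.56379 − (-0.0000402)/(0.0892900) = 2.5642401

2.56424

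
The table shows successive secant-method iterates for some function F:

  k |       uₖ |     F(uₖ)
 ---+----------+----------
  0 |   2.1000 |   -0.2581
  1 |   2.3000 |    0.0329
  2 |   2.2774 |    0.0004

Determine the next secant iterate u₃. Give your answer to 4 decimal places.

u₃ = 2.2774 − 0.0004·(2.2774 − 2.3000) / (0.0004 − 0.0329)
   = 2.2774 − (-0.000009)/(-0.032500) = 2.277122

2.2771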